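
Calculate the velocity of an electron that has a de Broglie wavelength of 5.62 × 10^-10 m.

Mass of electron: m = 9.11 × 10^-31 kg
1.29 × 10^6 m/s

From the de Broglie relation λ = h/(mv), we solve for v:

v = h/(mλ)
v = (6.626 × 10^-34 J·s) / (9.11 × 10^-31 kg × 5.62 × 10^-10 m)
v = 1.29 × 10^6 m/s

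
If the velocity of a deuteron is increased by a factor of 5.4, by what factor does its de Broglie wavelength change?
The wavelength decreases by a factor of 5.4.

From λ = h/(mv), the wavelength is inversely proportional to velocity:

λ ∝ 1/v

If v → 5.4v, then λ → λ/5.4

When velocity is increased by a factor of 5.4, the wavelength decreases by a factor of 5.4.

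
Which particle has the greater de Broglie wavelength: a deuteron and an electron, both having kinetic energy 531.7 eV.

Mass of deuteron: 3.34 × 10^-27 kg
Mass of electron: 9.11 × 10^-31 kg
The electron has the longer wavelength.

Using λ = h/√(2mKE):

For deuteron: λ₁ = h/√(2m₁KE) = 8.78 × 10^-13 m
For electron: λ₂ = h/√(2m₂KE) = 5.32 × 10^-11 m

Since λ ∝ 1/√m at constant kinetic energy, the lighter particle has the longer wavelength.

The electron has the longer de Broglie wavelength.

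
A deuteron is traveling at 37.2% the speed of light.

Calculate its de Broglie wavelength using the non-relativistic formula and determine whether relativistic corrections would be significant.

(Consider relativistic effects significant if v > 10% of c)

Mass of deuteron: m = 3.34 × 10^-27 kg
Yes, relativistic corrections are needed.

Using the non-relativistic de Broglie formula λ = h/(mv):

v = 37.2% × c = 1.115 × 10^8 m/s

λ = h/(mv)
λ = (6.626 × 10^-34 J·s) / (3.34 × 10^-27 kg × 1.115 × 10^8 m/s)
λ = 1.78 × 10^-15 m

Since v = 37.2% of c > 10% of c, relativistic corrections ARE significant and the actual wavelength would differ from this non-relativistic estimate.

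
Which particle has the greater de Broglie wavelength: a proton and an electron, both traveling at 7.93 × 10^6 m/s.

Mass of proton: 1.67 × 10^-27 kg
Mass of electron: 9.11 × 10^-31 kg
The electron has the longer wavelength.

Using λ = h/(mv), since both particles have the same velocity, the wavelength depends only on mass.

For proton: λ₁ = h/(m₁v) = 5.00 × 10^-14 m
For electron: λ₂ = h/(m₂v) = 9.17 × 10^-11 m

Since λ ∝ 1/m at constant velocity, the lighter particle has the longer wavelength.

The electron has the longer de Broglie wavelength.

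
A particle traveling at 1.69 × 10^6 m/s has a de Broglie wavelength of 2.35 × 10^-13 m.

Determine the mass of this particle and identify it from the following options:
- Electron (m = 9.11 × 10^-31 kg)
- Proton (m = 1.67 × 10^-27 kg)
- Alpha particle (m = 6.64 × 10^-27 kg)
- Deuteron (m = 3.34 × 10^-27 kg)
The particle is a proton.

From λ = h/(mv), solve for mass:

m = h/(λv)
m = (6.626 × 10^-34 J·s) / (2.35 × 10^-13 m × 1.69 × 10^6 m/s)
m = 1.67 × 10^-27 kg

Comparing with the listed masses, this is closest to a proton.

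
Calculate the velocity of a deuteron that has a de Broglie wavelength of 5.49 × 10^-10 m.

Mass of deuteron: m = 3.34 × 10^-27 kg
3.61 × 10^2 m/s

From the de Broglie relation λ = h/(mv), we solve for v:

v = h/(mλ)
v = (6.626 × 10^-34 J·s) / (3.34 × 10^-27 kg × 5.49 × 10^-10 m)
v = 3.61 × 10^2 m/s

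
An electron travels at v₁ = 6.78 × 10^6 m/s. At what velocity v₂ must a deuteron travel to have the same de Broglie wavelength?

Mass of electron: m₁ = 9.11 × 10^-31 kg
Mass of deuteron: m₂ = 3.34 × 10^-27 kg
v₂ = 1.85 × 10^3 m/s

For equal de Broglie wavelengths: λ₁ = λ₂

h/(m₁v₁) = h/(m₂v₂)
m₁v₁ = m₂v₂
v₂ = v₁ · (m₁/m₂)

v₂ = 6.78 × 10^6 m/s × (9.11 × 10^-31 kg / 3.34 × 10^-27 kg)
v₂ = 1.85 × 10^3 m/s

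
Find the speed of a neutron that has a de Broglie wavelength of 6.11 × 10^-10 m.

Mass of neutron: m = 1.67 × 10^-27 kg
6.49 × 10^2 m/s

From the de Broglie relation λ = h/(mv), we solve for v:

v = h/(mλ)
v = (6.626 × 10^-34 J·s) / (1.67 × 10^-27 kg × 6.11 × 10^-10 m)
v = 6.49 × 10^2 m/s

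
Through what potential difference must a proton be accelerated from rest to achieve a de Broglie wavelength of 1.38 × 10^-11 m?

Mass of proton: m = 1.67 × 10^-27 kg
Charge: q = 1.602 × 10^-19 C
4.31 V

From λ = h/√(2mqV), we solve for V:

λ² = h²/(2mqV)
V = h²/(2mqλ²)
V = (6.626 × 10^-34 J·s)² / (2 × 1.67 × 10^-27 kg × 1.602 × 10^-19 C × (1.38 × 10^-11 m)²)
V = 4.31 V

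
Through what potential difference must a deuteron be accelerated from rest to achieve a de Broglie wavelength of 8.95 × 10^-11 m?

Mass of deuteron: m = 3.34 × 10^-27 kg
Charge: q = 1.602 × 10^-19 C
5.12 × 10^-2 V

From λ = h/√(2mqV), we solve for V:

λ² = h²/(2mqV)
V = h²/(2mqλ²)
V = (6.626 × 10^-34 J·s)² / (2 × 3.34 × 10^-27 kg × 1.602 × 10^-19 C × (8.95 × 10^-11 m)²)
V = 5.12 × 10^-2 V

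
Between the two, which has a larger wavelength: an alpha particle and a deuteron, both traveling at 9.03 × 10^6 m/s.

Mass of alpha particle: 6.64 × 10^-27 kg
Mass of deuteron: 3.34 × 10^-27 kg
The deuteron has the longer wavelength.

Using λ = h/(mv), since both particles have the same velocity, the wavelength depends only on mass.

For alpha particle: λ₁ = h/(m₁v) = 1.11 × 10^-14 m
For deuteron: λ₂ = h/(m₂v) = 2.20 × 10^-14 m

Since λ ∝ 1/m at constant velocity, the lighter particle has the longer wavelength.

The deuteron has the longer de Broglie wavelength.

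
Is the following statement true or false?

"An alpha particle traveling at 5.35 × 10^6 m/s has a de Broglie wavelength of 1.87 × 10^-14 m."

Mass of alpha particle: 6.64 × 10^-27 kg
True

The claim is correct.

Using λ = h/(mv):
λ = (6.626 × 10^-34 J·s) / (6.64 × 10^-27 kg × 5.35 × 10^6 m/s)
λ = 1.87 × 10^-14 m

This matches the claimed value.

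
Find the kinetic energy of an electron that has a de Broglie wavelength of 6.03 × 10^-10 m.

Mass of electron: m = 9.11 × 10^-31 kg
6.63 × 10^-19 J (or 4.14 eV)

From λ = h/√(2mKE), we solve for KE:

λ² = h²/(2mKE)
KE = h²/(2mλ²)
KE = (6.626 × 10^-34 J·s)² / (2 × 9.11 × 10^-31 kg × (6.03 × 10^-10 m)²)
KE = 6.63 × 10^-19 J
KE = 4.14 eV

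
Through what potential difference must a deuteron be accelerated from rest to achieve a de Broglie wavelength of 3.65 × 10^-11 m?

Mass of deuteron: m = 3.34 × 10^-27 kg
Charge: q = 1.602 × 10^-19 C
3.08 × 10^-1 V

From λ = h/√(2mqV), we solve for V:

λ² = h²/(2mqV)
V = h²/(2mqλ²)
V = (6.626 × 10^-34 J·s)² / (2 × 3.34 × 10^-27 kg × 1.602 × 10^-19 C × (3.65 × 10^-11 m)²)
V = 3.08 × 10^-1 V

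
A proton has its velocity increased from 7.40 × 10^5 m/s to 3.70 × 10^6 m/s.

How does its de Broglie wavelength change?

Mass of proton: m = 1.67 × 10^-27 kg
The wavelength decreases by a factor of 5.

Using λ = h/(mv):

Initial wavelength: λ₁ = h/(mv₁) = 5.36 × 10^-13 m
Final wavelength: λ₂ = h/(mv₂) = 1.07 × 10^-13 m

Since λ ∝ 1/v, when velocity increases by a factor of 5, the wavelength decreases by a factor of 5.

λ₂/λ₁ = v₁/v₂ = 1/5

The wavelength decreases by a factor of 5.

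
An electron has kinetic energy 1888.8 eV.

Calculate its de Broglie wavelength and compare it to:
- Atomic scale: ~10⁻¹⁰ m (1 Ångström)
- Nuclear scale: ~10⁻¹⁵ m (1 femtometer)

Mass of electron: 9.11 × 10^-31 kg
λ = 2.82 × 10^-11 m, which is between nuclear and atomic scales.

Using λ = h/√(2mKE):

KE = 1888.8 eV = 3.026 × 10^-16 J

λ = h/√(2mKE)
λ = (6.626 × 10^-34 J·s) / √(2 × 9.11 × 10^-31 kg × 3.026 × 10^-16 J)
λ = 2.82 × 10^-11 m

Comparison:
- Atomic scale (10⁻¹⁰ m): λ is 0.28× this size
- Nuclear scale (10⁻¹⁵ m): λ is 2.8e+04× this size

The wavelength is between nuclear and atomic scales.

This wavelength is appropriate for probing atomic structure but too large for nuclear physics experiments.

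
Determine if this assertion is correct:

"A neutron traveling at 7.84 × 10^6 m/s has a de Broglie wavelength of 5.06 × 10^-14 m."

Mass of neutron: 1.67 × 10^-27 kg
True

The claim is correct.

Using λ = h/(mv):
λ = (6.626 × 10^-34 J·s) / (1.67 × 10^-27 kg × 7.84 × 10^6 m/s)
λ = 5.06 × 10^-14 m

This matches the claimed value.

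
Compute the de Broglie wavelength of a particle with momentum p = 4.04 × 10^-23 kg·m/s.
1.64 × 10^-11 m

Using the de Broglie relation λ = h/p:

λ = h/p
λ = (6.626 × 10^-34 J·s) / (4.04 × 10^-23 kg·m/s)
λ = 1.64 × 10^-11 m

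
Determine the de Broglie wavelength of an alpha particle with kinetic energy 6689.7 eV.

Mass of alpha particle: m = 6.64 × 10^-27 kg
1.76 × 10^-13 m

Using λ = h/√(2mKE):

First convert KE to Joules: KE = 6689.7 eV = 1.072 × 10^-15 J

λ = h/√(2mKE)
λ = (6.626 × 10^-34 J·s) / √(2 × 6.64 × 10^-27 kg × 1.072 × 10^-15 J)
λ = 1.76 × 10^-13 m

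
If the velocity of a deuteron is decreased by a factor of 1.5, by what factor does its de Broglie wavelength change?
The wavelength increases by a factor of 1.5.

From λ = h/(mv), the wavelength is inversely proportional to velocity:

λ ∝ 1/v

If v → v/1.5, then λ → 1.5λ

When velocity is decreased by a factor of 1.5, the wavelength increases by a factor of 1.5.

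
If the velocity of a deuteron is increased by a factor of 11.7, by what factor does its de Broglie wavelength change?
The wavelength decreases by a factor of 11.7.

From λ = h/(mv), the wavelength is inversely proportional to velocity:

λ ∝ 1/v

If v → 11.7v, then λ → λ/11.7

When velocity is increased by a factor of 11.7, the wavelength decreases by a factor of 11.7.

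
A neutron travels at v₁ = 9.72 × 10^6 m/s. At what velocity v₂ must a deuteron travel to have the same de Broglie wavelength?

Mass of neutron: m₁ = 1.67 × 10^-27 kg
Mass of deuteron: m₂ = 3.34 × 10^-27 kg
v₂ = 4.86 × 10^6 m/s

For equal de Broglie wavelengths: λ₁ = λ₂

h/(m₁v₁) = h/(m₂v₂)
m₁v₁ = m₂v₂
v₂ = v₁ · (m₁/m₂)

v₂ = 9.72 × 10^6 m/s × (1.67 × 10^-27 kg / 3.34 × 10^-27 kg)
v₂ = 4.86 × 10^6 m/s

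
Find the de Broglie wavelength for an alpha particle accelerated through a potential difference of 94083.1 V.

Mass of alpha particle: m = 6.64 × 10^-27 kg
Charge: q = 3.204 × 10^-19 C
3.31 × 10^-14 m

When a particle is accelerated through voltage V, it gains kinetic energy KE = qV.

The de Broglie wavelength is then λ = h/√(2mqV):

λ = h/√(2mqV)
λ = (6.626 × 10^-34 J·s) / √(2 × 6.64 × 10^-27 kg × 3.204 × 10^-19 C × 94083.1 V)
λ = 3.31 × 10^-14 m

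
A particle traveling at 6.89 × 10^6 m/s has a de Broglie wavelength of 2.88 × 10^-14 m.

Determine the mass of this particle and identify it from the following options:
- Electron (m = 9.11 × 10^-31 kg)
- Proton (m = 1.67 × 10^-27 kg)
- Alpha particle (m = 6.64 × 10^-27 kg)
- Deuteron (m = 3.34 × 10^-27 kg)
The particle is a deuteron.

From λ = h/(mv), solve for mass:

m = h/(λv)
m = (6.626 × 10^-34 J·s) / (2.88 × 10^-14 m × 6.89 × 10^6 m/s)
m = 3.34 × 10^-27 kg

Comparing with the listed masses, this is closest to a deuteron.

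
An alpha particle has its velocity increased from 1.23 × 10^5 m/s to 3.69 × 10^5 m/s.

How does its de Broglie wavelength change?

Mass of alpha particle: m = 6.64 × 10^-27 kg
The wavelength decreases by a factor of 3.

Using λ = h/(mv):

Initial wavelength: λ₁ = h/(mv₁) = 8.11 × 10^-13 m
Final wavelength: λ₂ = h/(mv₂) = 2.70 × 10^-13 m

Since λ ∝ 1/v, when velocity increases by a factor of 3, the wavelength decreases by a factor of 3.

λ₂/λ₁ = v₁/v₂ = 1/3

The wavelength decreases by a factor of 3.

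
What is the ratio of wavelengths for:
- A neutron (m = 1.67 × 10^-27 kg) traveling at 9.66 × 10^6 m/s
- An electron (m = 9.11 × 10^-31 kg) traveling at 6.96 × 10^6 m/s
λ₁/λ₂ = 3.93 × 10^-4

Using λ = h/(mv):

λ₁ = h/(m₁v₁) = 4.11 × 10^-14 m
λ₂ = h/(m₂v₂) = 1.05 × 10^-10 m

Ratio λ₁/λ₂ = (m₂v₂)/(m₁v₁)
         = (9.11 × 10^-31 kg × 6.96 × 10^6 m/s) / (1.67 × 10^-27 kg × 9.66 × 10^6 m/s)
         = 3.93 × 10^-4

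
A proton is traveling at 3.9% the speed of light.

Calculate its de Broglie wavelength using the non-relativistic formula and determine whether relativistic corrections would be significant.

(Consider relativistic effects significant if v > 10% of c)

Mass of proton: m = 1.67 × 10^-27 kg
No, relativistic corrections are not needed.

Using the non-relativistic de Broglie formula λ = h/(mv):

v = 3.9% × c = 1.169 × 10^7 m/s

λ = h/(mv)
λ = (6.626 × 10^-34 J·s) / (1.67 × 10^-27 kg × 1.169 × 10^7 m/s)
λ = 3.39 × 10^-14 m

Since v = 3.9% of c < 10% of c, relativistic corrections are NOT significant and this non-relativistic result is a good approximation.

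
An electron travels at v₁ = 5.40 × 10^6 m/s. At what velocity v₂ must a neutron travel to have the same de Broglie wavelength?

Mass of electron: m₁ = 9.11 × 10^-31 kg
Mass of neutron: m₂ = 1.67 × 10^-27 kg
v₂ = 2.95 × 10^3 m/s

For equal de Broglie wavelengths: λ₁ = λ₂

h/(m₁v₁) = h/(m₂v₂)
m₁v₁ = m₂v₂
v₂ = v₁ · (m₁/m₂)

v₂ = 5.40 × 10^6 m/s × (9.11 × 10^-31 kg / 1.67 × 10^-27 kg)
v₂ = 2.95 × 10^3 m/s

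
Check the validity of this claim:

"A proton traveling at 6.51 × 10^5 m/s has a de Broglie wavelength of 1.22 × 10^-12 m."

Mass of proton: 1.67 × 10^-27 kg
False

The claim is incorrect.

Using λ = h/(mv):
λ = (6.626 × 10^-34 J·s) / (1.67 × 10^-27 kg × 6.51 × 10^5 m/s)
λ = 6.09 × 10^-13 m

The actual wavelength differs from the claimed 1.22 × 10^-12 m.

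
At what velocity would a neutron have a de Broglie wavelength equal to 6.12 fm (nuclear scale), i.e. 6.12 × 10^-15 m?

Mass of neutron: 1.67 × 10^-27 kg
6.48 × 10^7 m/s

From λ = h/(mv), solve for v:

v = h/(mλ)
v = (6.626 × 10^-34 J·s) / (1.67 × 10^-27 kg × 6.12 × 10^-15 m)
v = 6.48 × 10^7 m/s

Note: This velocity is 21.6% of the speed of light, so relativistic corrections would be needed for a more accurate calculation.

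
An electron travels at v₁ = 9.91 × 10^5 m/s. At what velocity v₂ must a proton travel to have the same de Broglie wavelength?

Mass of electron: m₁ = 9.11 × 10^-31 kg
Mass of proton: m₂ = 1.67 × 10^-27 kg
v₂ = 5.41 × 10^2 m/s

For equal de Broglie wavelengths: λ₁ = λ₂

h/(m₁v₁) = h/(m₂v₂)
m₁v₁ = m₂v₂
v₂ = v₁ · (m₁/m₂)

v₂ = 9.91 × 10^5 m/s × (9.11 × 10^-31 kg / 1.67 × 10^-27 kg)
v₂ = 5.41 × 10^2 m/s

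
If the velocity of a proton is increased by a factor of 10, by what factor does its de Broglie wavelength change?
The wavelength decreases by a factor of 10.

From λ = h/(mv), the wavelength is inversely proportional to velocity:

λ ∝ 1/v

If v → 10v, then λ → λ/10

When velocity is increased by a factor of 10, the wavelength decreases by a factor of 10.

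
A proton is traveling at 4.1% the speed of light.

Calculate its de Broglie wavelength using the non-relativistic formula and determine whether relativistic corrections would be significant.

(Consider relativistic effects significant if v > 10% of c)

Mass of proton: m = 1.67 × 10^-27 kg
No, relativistic corrections are not needed.

Using the non-relativistic de Broglie formula λ = h/(mv):

v = 4.1% × c = 1.229 × 10^7 m/s

λ = h/(mv)
λ = (6.626 × 10^-34 J·s) / (1.67 × 10^-27 kg × 1.229 × 10^7 m/s)
λ = 3.23 × 10^-14 m

Since v = 4.1% of c < 10% of c, relativistic corrections are NOT significant and this non-relativistic result is a good approximation.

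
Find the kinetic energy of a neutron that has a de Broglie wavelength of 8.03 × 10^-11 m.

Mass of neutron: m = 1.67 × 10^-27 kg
2.04 × 10^-20 J (or 0.127 eV)

From λ = h/√(2mKE), we solve for KE:

λ² = h²/(2mKE)
KE = h²/(2mλ²)
KE = (6.626 × 10^-34 J·s)² / (2 × 1.67 × 10^-27 kg × (8.03 × 10^-11 m)²)
KE = 2.04 × 10^-20 J
KE = 0.127 eV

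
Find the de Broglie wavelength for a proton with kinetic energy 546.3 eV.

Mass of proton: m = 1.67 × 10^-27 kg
1.23 × 10^-12 m

Using λ = h/√(2mKE):

First convert KE to Joules: KE = 546.3 eV = 8.753 × 10^-17 J

λ = h/√(2mKE)
λ = (6.626 × 10^-34 J·s) / √(2 × 1.67 × 10^-27 kg × 8.753 × 10^-17 J)
λ = 1.23 × 10^-12 m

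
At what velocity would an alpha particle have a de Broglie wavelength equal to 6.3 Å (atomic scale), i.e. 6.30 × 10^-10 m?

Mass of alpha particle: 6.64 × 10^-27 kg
1.58 × 10^2 m/s

From λ = h/(mv), solve for v:

v = h/(mλ)
v = (6.626 × 10^-34 J·s) / (6.64 × 10^-27 kg × 6.30 × 10^-10 m)
v = 1.58 × 10^2 m/s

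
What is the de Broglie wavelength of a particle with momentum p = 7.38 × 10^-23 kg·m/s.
8.98 × 10^-12 m

Using the de Broglie relation λ = h/p:

λ = h/p
λ = (6.626 × 10^-34 J·s) / (7.38 × 10^-23 kg·m/s)
λ = 8.98 × 10^-12 m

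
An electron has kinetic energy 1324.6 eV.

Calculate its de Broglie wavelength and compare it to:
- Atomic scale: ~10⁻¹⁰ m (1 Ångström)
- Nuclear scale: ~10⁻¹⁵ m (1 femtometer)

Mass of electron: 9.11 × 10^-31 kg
λ = 3.37 × 10^-11 m, which is between nuclear and atomic scales.

Using λ = h/√(2mKE):

KE = 1324.6 eV = 2.122 × 10^-16 J

λ = h/√(2mKE)
λ = (6.626 × 10^-34 J·s) / √(2 × 9.11 × 10^-31 kg × 2.122 × 10^-16 J)
λ = 3.37 × 10^-11 m

Comparison:
- Atomic scale (10⁻¹⁰ m): λ is 0.34× this size
- Nuclear scale (10⁻¹⁵ m): λ is 3.4e+04× this size

The wavelength is between nuclear and atomic scales.

This wavelength is appropriate for probing atomic structure but too large for nuclear physics experiments.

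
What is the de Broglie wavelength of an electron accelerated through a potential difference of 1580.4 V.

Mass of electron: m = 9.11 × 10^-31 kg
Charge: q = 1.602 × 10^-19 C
3.09 × 10^-11 m

When a particle is accelerated through voltage V, it gains kinetic energy KE = qV.

The de Broglie wavelength is then λ = h/√(2mqV):

λ = h/√(2mqV)
λ = (6.626 × 10^-34 J·s) / √(2 × 9.11 × 10^-31 kg × 1.602 × 10^-19 C × 1580.4 V)
λ = 3.09 × 10^-11 m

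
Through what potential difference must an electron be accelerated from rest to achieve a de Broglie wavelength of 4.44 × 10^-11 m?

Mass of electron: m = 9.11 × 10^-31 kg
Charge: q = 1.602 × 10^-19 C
763 V

From λ = h/√(2mqV), we solve for V:

λ² = h²/(2mqV)
V = h²/(2mqλ²)
V = (6.626 × 10^-34 J·s)² / (2 × 9.11 × 10^-31 kg × 1.602 × 10^-19 C × (4.44 × 10^-11 m)²)
V = 763 V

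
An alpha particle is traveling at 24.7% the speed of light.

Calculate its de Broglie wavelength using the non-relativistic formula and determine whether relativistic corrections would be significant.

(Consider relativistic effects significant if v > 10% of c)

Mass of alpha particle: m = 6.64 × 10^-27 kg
Yes, relativistic corrections are needed.

Using the non-relativistic de Broglie formula λ = h/(mv):

v = 24.7% × c = 7.405 × 10^7 m/s

λ = h/(mv)
λ = (6.626 × 10^-34 J·s) / (6.64 × 10^-27 kg × 7.405 × 10^7 m/s)
λ = 1.35 × 10^-15 m

Since v = 24.7% of c > 10% of c, relativistic corrections ARE significant and the actual wavelength would differ from this non-relativistic estimate.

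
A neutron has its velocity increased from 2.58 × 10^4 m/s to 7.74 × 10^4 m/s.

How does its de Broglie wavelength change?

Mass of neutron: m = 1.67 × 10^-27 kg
The wavelength decreases by a factor of 3.

Using λ = h/(mv):

Initial wavelength: λ₁ = h/(mv₁) = 1.54 × 10^-11 m
Final wavelength: λ₂ = h/(mv₂) = 5.13 × 10^-12 m

Since λ ∝ 1/v, when velocity increases by a factor of 3, the wavelength decreases by a factor of 3.

λ₂/λ₁ = v₁/v₂ = 1/3

The wavelength decreases by a factor of 3.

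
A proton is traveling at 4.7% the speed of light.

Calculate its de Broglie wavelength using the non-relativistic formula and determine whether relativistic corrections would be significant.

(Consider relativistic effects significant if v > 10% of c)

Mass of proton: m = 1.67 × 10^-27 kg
No, relativistic corrections are not needed.

Using the non-relativistic de Broglie formula λ = h/(mv):

v = 4.7% × c = 1.409 × 10^7 m/s

λ = h/(mv)
λ = (6.626 × 10^-34 J·s) / (1.67 × 10^-27 kg × 1.409 × 10^7 m/s)
λ = 2.82 × 10^-14 m

Since v = 4.7% of c < 10% of c, relativistic corrections are NOT significant and this non-relativistic result is a good approximation.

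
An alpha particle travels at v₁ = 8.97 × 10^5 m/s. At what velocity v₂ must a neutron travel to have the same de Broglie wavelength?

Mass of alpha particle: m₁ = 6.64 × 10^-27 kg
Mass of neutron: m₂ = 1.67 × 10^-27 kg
v₂ = 3.57 × 10^6 m/s

For equal de Broglie wavelengths: λ₁ = λ₂

h/(m₁v₁) = h/(m₂v₂)
m₁v₁ = m₂v₂
v₂ = v₁ · (m₁/m₂)

v₂ = 8.97 × 10^5 m/s × (6.64 × 10^-27 kg / 1.67 × 10^-27 kg)
v₂ = 3.57 × 10^6 m/s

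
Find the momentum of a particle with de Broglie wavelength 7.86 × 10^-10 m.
8.43 × 10^-25 kg·m/s

From the de Broglie relation λ = h/p, we solve for p:

p = h/λ
p = (6.626 × 10^-34 J·s) / (7.86 × 10^-10 m)
p = 8.43 × 10^-25 kg·m/s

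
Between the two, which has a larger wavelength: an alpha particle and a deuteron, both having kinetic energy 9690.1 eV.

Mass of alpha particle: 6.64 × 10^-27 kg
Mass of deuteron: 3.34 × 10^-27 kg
The deuteron has the longer wavelength.

Using λ = h/√(2mKE):

For alpha particle: λ₁ = h/√(2m₁KE) = 1.46 × 10^-13 m
For deuteron: λ₂ = h/√(2m₂KE) = 2.06 × 10^-13 m

Since λ ∝ 1/√m at constant kinetic energy, the lighter particle has the longer wavelength.

The deuteron has the longer de Broglie wavelength.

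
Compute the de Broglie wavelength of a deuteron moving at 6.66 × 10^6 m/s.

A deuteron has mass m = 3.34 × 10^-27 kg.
2.98 × 10^-14 m

Using the de Broglie relation λ = h/(mv):

λ = h/(mv)
λ = (6.626 × 10^-34 J·s) / (3.34 × 10^-27 kg × 6.66 × 10^6 m/s)
λ = 2.98 × 10^-14 m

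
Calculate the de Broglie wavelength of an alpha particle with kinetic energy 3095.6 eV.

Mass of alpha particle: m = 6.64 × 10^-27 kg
2.58 × 10^-13 m

Using λ = h/√(2mKE):

First convert KE to Joules: KE = 3095.6 eV = 4.960 × 10^-16 J

λ = h/√(2mKE)
λ = (6.626 × 10^-34 J·s) / √(2 × 6.64 × 10^-27 kg × 4.960 × 10^-16 J)
λ = 2.58 × 10^-13 m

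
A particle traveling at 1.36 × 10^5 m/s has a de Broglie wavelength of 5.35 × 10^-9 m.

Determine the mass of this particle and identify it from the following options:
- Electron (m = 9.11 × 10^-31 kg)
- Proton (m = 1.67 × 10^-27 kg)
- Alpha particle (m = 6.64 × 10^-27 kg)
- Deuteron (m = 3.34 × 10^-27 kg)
The particle is an electron.

From λ = h/(mv), solve for mass:

m = h/(λv)
m = (6.626 × 10^-34 J·s) / (5.35 × 10^-9 m × 1.36 × 10^5 m/s)
m = 9.11 × 10^-31 kg

Comparing with the listed masses, this is closest to an electron.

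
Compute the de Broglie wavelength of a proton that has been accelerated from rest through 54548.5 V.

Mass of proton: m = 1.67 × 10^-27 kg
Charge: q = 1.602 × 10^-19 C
1.23 × 10^-13 m

When a particle is accelerated through voltage V, it gains kinetic energy KE = qV.

The de Broglie wavelength is then λ = h/√(2mqV):

λ = h/√(2mqV)
λ = (6.626 × 10^-34 J·s) / √(2 × 1.67 × 10^-27 kg × 1.602 × 10^-19 C × 54548.5 V)
λ = 1.23 × 10^-13 m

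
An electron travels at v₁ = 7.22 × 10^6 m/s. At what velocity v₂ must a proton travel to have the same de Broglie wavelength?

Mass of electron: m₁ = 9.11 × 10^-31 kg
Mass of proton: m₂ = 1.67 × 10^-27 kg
v₂ = 3.94 × 10^3 m/s

For equal de Broglie wavelengths: λ₁ = λ₂

h/(m₁v₁) = h/(m₂v₂)
m₁v₁ = m₂v₂
v₂ = v₁ · (m₁/m₂)

v₂ = 7.22 × 10^6 m/s × (9.11 × 10^-31 kg / 1.67 × 10^-27 kg)
v₂ = 3.94 × 10^3 m/s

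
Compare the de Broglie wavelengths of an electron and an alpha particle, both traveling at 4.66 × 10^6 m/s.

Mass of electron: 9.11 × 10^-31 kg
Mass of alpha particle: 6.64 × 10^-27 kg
The electron has the longer wavelength.

Using λ = h/(mv), since both particles have the same velocity, the wavelength depends only on mass.

For electron: λ₁ = h/(m₁v) = 1.56 × 10^-10 m
For alpha particle: λ₂ = h/(m₂v) = 2.14 × 10^-14 m

Since λ ∝ 1/m at constant velocity, the lighter particle has the longer wavelength.

The electron has the longer de Broglie wavelength.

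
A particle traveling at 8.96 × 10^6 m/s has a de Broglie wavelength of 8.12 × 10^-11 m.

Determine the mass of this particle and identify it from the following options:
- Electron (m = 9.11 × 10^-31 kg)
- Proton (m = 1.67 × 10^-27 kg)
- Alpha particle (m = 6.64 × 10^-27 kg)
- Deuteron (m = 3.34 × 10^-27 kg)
The particle is an electron.

From λ = h/(mv), solve for mass:

m = h/(λv)
m = (6.626 × 10^-34 J·s) / (8.12 × 10^-11 m × 8.96 × 10^6 m/s)
m = 9.11 × 10^-31 kg

Comparing with the listed masses, this is closest to an electron.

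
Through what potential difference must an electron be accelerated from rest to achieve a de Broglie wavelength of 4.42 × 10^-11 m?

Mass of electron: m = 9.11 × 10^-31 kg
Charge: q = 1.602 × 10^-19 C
770 V

From λ = h/√(2mqV), we solve for V:

λ² = h²/(2mqV)
V = h²/(2mqλ²)
V = (6.626 × 10^-34 J·s)² / (2 × 9.11 × 10^-31 kg × 1.602 × 10^-19 C × (4.42 × 10^-11 m)²)
V = 770 V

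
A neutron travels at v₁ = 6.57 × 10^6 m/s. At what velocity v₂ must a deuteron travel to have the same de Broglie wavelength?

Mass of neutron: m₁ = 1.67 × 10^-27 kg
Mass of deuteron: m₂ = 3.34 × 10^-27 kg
v₂ = 3.28 × 10^6 m/s

For equal de Broglie wavelengths: λ₁ = λ₂

h/(m₁v₁) = h/(m₂v₂)
m₁v₁ = m₂v₂
v₂ = v₁ · (m₁/m₂)

v₂ = 6.57 × 10^6 m/s × (1.67 × 10^-27 kg / 3.34 × 10^-27 kg)
v₂ = 3.28 × 10^6 m/s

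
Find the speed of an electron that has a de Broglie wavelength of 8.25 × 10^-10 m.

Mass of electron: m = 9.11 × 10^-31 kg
8.82 × 10^5 m/s

From the de Broglie relation λ = h/(mv), we solve for v:

v = h/(mλ)
v = (6.626 × 10^-34 J·s) / (9.11 × 10^-31 kg × 8.25 × 10^-10 m)
v = 8.82 × 10^5 m/s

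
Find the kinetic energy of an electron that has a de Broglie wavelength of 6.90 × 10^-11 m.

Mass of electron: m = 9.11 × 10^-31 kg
5.06 × 10^-17 J (or 316 eV)

From λ = h/√(2mKE), we solve for KE:

λ² = h²/(2mKE)
KE = h²/(2mλ²)
KE = (6.626 × 10^-34 J·s)² / (2 × 9.11 × 10^-31 kg × (6.90 × 10^-11 m)²)
KE = 5.06 × 10^-17 J
KE = 316 eV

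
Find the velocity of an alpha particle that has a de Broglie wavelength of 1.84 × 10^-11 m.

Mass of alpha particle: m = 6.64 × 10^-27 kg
5.42 × 10^3 m/s

From the de Broglie relation λ = h/(mv), we solve for v:

v = h/(mλ)
v = (6.626 × 10^-34 J·s) / (6.64 × 10^-27 kg × 1.84 × 10^-11 m)
v = 5.42 × 10^3 m/s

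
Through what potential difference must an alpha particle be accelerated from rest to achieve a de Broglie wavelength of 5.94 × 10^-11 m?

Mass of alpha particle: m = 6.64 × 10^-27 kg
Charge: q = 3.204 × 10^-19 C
2.92 × 10^-2 V

From λ = h/√(2mqV), we solve for V:

λ² = h²/(2mqV)
V = h²/(2mqλ²)
V = (6.626 × 10^-34 J·s)² / (2 × 6.64 × 10^-27 kg × 3.204 × 10^-19 C × (5.94 × 10^-11 m)²)
V = 2.92 × 10^-2 V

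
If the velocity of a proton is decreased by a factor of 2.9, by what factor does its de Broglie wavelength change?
The wavelength increases by a factor of 2.9.

From λ = h/(mv), the wavelength is inversely proportional to velocity:

λ ∝ 1/v

If v → v/2.9, then λ → 2.9λ

When velocity is decreased by a factor of 2.9, the wavelength increases by a factor of 2.9.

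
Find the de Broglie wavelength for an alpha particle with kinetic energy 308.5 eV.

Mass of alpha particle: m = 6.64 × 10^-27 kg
8.18 × 10^-13 m

Using λ = h/√(2mKE):

First convert KE to Joules: KE = 308.5 eV = 4.943 × 10^-17 J

λ = h/√(2mKE)
λ = (6.626 × 10^-34 J·s) / √(2 × 6.64 × 10^-27 kg × 4.943 × 10^-17 J)
λ = 8.18 × 10^-13 m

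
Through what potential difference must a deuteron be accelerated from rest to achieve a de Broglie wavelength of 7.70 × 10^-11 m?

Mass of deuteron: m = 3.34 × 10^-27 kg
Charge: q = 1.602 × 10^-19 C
6.92 × 10^-2 V

From λ = h/√(2mqV), we solve for V:

λ² = h²/(2mqV)
V = h²/(2mqλ²)
V = (6.626 × 10^-34 J·s)² / (2 × 3.34 × 10^-27 kg × 1.602 × 10^-19 C × (7.70 × 10^-11 m)²)
V = 6.92 × 10^-2 V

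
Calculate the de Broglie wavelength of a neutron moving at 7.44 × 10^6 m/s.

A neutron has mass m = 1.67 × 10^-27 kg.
5.33 × 10^-14 m

Using the de Broglie relation λ = h/(mv):

λ = h/(mv)
λ = (6.626 × 10^-34 J·s) / (1.67 × 10^-27 kg × 7.44 × 10^6 m/s)
λ = 5.33 × 10^-14 m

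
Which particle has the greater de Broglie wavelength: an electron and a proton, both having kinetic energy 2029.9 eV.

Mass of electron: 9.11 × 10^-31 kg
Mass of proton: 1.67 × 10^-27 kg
The electron has the longer wavelength.

Using λ = h/√(2mKE):

For electron: λ₁ = h/√(2m₁KE) = 2.72 × 10^-11 m
For proton: λ₂ = h/√(2m₂KE) = 6.36 × 10^-13 m

Since λ ∝ 1/√m at constant kinetic energy, the lighter particle has the longer wavelength.

The electron has the longer de Broglie wavelength.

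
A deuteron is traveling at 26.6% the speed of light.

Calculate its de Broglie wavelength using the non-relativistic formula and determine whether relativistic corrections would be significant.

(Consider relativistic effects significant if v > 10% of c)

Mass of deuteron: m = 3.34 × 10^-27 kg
Yes, relativistic corrections are needed.

Using the non-relativistic de Broglie formula λ = h/(mv):

v = 26.6% × c = 7.974 × 10^7 m/s

λ = h/(mv)
λ = (6.626 × 10^-34 J·s) / (3.34 × 10^-27 kg × 7.974 × 10^7 m/s)
λ = 2.49 × 10^-15 m

Since v = 26.6% of c > 10% of c, relativistic corrections ARE significant and the actual wavelength would differ from this non-relativistic estimate.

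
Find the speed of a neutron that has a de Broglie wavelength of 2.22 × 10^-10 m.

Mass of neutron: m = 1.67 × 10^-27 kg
1.79 × 10^3 m/s

From the de Broglie relation λ = h/(mv), we solve for v:

v = h/(mλ)
v = (6.626 × 10^-34 J·s) / (1.67 × 10^-27 kg × 2.22 × 10^-10 m)
v = 1.79 × 10^3 m/s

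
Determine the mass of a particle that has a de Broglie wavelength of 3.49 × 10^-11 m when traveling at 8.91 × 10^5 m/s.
2.13 × 10^-29 kg

From the de Broglie relation λ = h/(mv), we solve for m:

m = h/(λv)
m = (6.626 × 10^-34 J·s) / (3.49 × 10^-11 m × 8.91 × 10^5 m/s)
m = 2.13 × 10^-29 kg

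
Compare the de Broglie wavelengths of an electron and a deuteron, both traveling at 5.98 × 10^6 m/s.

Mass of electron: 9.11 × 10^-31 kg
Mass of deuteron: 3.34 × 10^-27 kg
The electron has the longer wavelength.

Using λ = h/(mv), since both particles have the same velocity, the wavelength depends only on mass.

For electron: λ₁ = h/(m₁v) = 1.22 × 10^-10 m
For deuteron: λ₂ = h/(m₂v) = 3.32 × 10^-14 m

Since λ ∝ 1/m at constant velocity, the lighter particle has the longer wavelength.

The electron has the longer de Broglie wavelength.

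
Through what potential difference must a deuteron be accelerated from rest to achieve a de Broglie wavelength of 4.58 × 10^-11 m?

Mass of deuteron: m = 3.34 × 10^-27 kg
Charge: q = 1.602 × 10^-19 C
1.96 × 10^-1 V

From λ = h/√(2mqV), we solve for V:

λ² = h²/(2mqV)
V = h²/(2mqλ²)
V = (6.626 × 10^-34 J·s)² / (2 × 3.34 × 10^-27 kg × 1.602 × 10^-19 C × (4.58 × 10^-11 m)²)
V = 1.96 × 10^-1 V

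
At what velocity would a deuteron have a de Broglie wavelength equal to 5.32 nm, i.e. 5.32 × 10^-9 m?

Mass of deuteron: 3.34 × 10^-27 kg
3.73 × 10^1 m/s

From λ = h/(mv), solve for v:

v = h/(mλ)
v = (6.626 × 10^-34 J·s) / (3.34 × 10^-27 kg × 5.32 × 10^-9 m)
v = 3.73 × 10^1 m/s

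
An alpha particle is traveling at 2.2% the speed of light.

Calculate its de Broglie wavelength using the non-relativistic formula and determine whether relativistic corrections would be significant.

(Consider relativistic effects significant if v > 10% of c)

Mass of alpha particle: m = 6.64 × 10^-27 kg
No, relativistic corrections are not needed.

Using the non-relativistic de Broglie formula λ = h/(mv):

v = 2.2% × c = 6.595 × 10^6 m/s

λ = h/(mv)
λ = (6.626 × 10^-34 J·s) / (6.64 × 10^-27 kg × 6.595 × 10^6 m/s)
λ = 1.51 × 10^-14 m

Since v = 2.2% of c < 10% of c, relativistic corrections are NOT significant and this non-relativistic result is a good approximation.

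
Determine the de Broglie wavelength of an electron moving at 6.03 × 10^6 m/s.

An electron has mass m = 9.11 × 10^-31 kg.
1.21 × 10^-10 m

Using the de Broglie relation λ = h/(mv):

λ = h/(mv)
λ = (6.626 × 10^-34 J·s) / (9.11 × 10^-31 kg × 6.03 × 10^6 m/s)
λ = 1.21 × 10^-10 m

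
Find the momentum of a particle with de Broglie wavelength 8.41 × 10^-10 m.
7.88 × 10^-25 kg·m/s

From the de Broglie relation λ = h/p, we solve for p:

p = h/λ
p = (6.626 × 10^-34 J·s) / (8.41 × 10^-10 m)
p = 7.88 × 10^-25 kg·m/s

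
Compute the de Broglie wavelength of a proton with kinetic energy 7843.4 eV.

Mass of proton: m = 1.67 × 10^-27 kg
3.23 × 10^-13 m

Using λ = h/√(2mKE):

First convert KE to Joules: KE = 7843.4 eV = 1.257 × 10^-15 J

λ = h/√(2mKE)
λ = (6.626 × 10^-34 J·s) / √(2 × 1.67 × 10^-27 kg × 1.257 × 10^-15 J)
λ = 3.23 × 10^-13 m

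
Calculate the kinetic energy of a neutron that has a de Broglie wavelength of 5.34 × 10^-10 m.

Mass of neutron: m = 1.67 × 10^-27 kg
4.61 × 10^-22 J (or 2.88 × 10^-3 eV)

From λ = h/√(2mKE), we solve for KE:

λ² = h²/(2mKE)
KE = h²/(2mλ²)
KE = (6.626 × 10^-34 J·s)² / (2 × 1.67 × 10^-27 kg × (5.34 × 10^-10 m)²)
KE = 4.61 × 10^-22 J
KE = 2.88 × 10^-3 eV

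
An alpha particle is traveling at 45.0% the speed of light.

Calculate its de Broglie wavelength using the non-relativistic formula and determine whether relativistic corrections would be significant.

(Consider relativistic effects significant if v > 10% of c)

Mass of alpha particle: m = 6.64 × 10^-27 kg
Yes, relativistic corrections are needed.

Using the non-relativistic de Broglie formula λ = h/(mv):

v = 45.0% × c = 1.349 × 10^8 m/s

λ = h/(mv)
λ = (6.626 × 10^-34 J·s) / (6.64 × 10^-27 kg × 1.349 × 10^8 m/s)
λ = 7.40 × 10^-16 m

Since v = 45.0% of c > 10% of c, relativistic corrections ARE significant and the actual wavelength would differ from this non-relativistic estimate.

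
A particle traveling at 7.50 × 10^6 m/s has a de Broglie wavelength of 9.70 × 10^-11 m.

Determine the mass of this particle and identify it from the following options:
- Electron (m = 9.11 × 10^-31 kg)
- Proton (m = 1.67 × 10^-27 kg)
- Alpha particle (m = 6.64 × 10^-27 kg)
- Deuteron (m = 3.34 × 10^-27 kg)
The particle is an electron.

From λ = h/(mv), solve for mass:

m = h/(λv)
m = (6.626 × 10^-34 J·s) / (9.70 × 10^-11 m × 7.50 × 10^6 m/s)
m = 9.11 × 10^-31 kg

Comparing with the listed masses, this is closest to an electron.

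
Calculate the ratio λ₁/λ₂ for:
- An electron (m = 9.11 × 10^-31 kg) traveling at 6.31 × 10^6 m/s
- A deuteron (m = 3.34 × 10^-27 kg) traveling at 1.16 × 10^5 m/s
λ₁/λ₂ = 67.4

Using λ = h/(mv):

λ₁ = h/(m₁v₁) = 1.15 × 10^-10 m
λ₂ = h/(m₂v₂) = 1.71 × 10^-12 m

Ratio λ₁/λ₂ = (m₂v₂)/(m₁v₁)
         = (3.34 × 10^-27 kg × 1.16 × 10^5 m/s) / (9.11 × 10^-31 kg × 6.31 × 10^6 m/s)
         = 67.4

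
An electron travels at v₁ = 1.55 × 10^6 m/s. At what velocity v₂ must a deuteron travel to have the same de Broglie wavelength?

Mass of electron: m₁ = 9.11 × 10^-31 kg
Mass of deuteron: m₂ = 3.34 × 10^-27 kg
v₂ = 4.23 × 10^2 m/s

For equal de Broglie wavelengths: λ₁ = λ₂

h/(m₁v₁) = h/(m₂v₂)
m₁v₁ = m₂v₂
v₂ = v₁ · (m₁/m₂)

v₂ = 1.55 × 10^6 m/s × (9.11 × 10^-31 kg / 3.34 × 10^-27 kg)
v₂ = 4.23 × 10^2 m/s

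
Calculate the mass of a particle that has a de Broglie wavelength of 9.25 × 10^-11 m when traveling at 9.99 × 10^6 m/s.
7.17 × 10^-31 kg

From the de Broglie relation λ = h/(mv), we solve for m:

m = h/(λv)
m = (6.626 × 10^-34 J·s) / (9.25 × 10^-11 m × 9.99 × 10^6 m/s)
m = 7.17 × 10^-31 kg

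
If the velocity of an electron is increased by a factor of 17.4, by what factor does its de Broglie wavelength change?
The wavelength decreases by a factor of 17.4.

From λ = h/(mv), the wavelength is inversely proportional to velocity:

λ ∝ 1/v

If v → 17.4v, then λ → λ/17.4

When velocity is increased by a factor of 17.4, the wavelength decreases by a factor of 17.4.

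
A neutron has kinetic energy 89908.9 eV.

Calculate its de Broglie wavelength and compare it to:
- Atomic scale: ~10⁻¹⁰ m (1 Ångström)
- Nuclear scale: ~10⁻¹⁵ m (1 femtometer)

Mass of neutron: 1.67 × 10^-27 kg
λ = 9.55 × 10^-14 m, which is between nuclear and atomic scales.

Using λ = h/√(2mKE):

KE = 89908.9 eV = 1.440 × 10^-14 J

λ = h/√(2mKE)
λ = (6.626 × 10^-34 J·s) / √(2 × 1.67 × 10^-27 kg × 1.440 × 10^-14 J)
λ = 9.55 × 10^-14 m

Comparison:
- Atomic scale (10⁻¹⁰ m): λ is 0.00096× this size
- Nuclear scale (10⁻¹⁵ m): λ is 96× this size

The wavelength is between nuclear and atomic scales.

This wavelength is appropriate for probing atomic structure but too large for nuclear physics experiments.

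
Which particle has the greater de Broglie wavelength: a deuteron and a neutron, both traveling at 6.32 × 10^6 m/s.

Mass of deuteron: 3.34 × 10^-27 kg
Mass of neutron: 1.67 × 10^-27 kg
The neutron has the longer wavelength.

Using λ = h/(mv), since both particles have the same velocity, the wavelength depends only on mass.

For deuteron: λ₁ = h/(m₁v) = 3.14 × 10^-14 m
For neutron: λ₂ = h/(m₂v) = 6.28 × 10^-14 m

Since λ ∝ 1/m at constant velocity, the lighter particle has the longer wavelength.

The neutron has the longer de Broglie wavelength.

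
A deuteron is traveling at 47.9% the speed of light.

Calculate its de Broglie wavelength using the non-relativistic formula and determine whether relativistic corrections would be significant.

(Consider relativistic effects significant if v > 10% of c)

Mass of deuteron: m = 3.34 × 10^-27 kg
Yes, relativistic corrections are needed.

Using the non-relativistic de Broglie formula λ = h/(mv):

v = 47.9% × c = 1.436 × 10^8 m/s

λ = h/(mv)
λ = (6.626 × 10^-34 J·s) / (3.34 × 10^-27 kg × 1.436 × 10^8 m/s)
λ = 1.38 × 10^-15 m

Since v = 47.9% of c > 10% of c, relativistic corrections ARE significant and the actual wavelength would differ from this non-relativistic estimate.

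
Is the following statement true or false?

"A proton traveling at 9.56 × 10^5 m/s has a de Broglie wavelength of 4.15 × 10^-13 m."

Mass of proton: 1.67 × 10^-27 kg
True

The claim is correct.

Using λ = h/(mv):
λ = (6.626 × 10^-34 J·s) / (1.67 × 10^-27 kg × 9.56 × 10^5 m/s)
λ = 4.15 × 10^-13 m

This matches the claimed value.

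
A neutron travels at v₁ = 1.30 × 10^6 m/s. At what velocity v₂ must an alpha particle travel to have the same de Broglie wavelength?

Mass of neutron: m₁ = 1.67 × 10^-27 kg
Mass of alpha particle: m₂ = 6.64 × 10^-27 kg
v₂ = 3.27 × 10^5 m/s

For equal de Broglie wavelengths: λ₁ = λ₂

h/(m₁v₁) = h/(m₂v₂)
m₁v₁ = m₂v₂
v₂ = v₁ · (m₁/m₂)

v₂ = 1.30 × 10^6 m/s × (1.67 × 10^-27 kg / 6.64 × 10^-27 kg)
v₂ = 3.27 × 10^5 m/s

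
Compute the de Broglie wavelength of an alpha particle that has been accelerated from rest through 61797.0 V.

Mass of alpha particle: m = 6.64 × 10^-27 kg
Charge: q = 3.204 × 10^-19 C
4.09 × 10^-14 m

When a particle is accelerated through voltage V, it gains kinetic energy KE = qV.

The de Broglie wavelength is then λ = h/√(2mqV):

λ = h/√(2mqV)
λ = (6.626 × 10^-34 J·s) / √(2 × 6.64 × 10^-27 kg × 3.204 × 10^-19 C × 61797.0 V)
λ = 4.09 × 10^-14 m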